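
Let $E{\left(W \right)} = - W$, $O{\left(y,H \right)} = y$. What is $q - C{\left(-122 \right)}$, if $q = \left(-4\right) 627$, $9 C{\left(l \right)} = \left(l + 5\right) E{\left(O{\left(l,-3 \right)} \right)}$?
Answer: $-922$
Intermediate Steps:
$C{\left(l \right)} = - \frac{l \left(5 + l\right)}{9}$ ($C{\left(l \right)} = \frac{\left(l + 5\right) \left(- l\right)}{9} = \frac{\left(5 + l\right) \left(- l\right)}{9} = \frac{\left(-1\right) l \left(5 + l\right)}{9} = - \frac{l \left(5 + l\right)}{9}$)
$q = -2508$
$q - C{\left(-122 \right)} = -2508 - \left(- \frac{1}{9}\right) \left(-122\right) \left(5 - 122\right) = -2508 - \left(- \frac{1}{9}\right) \left(-122\right) \left(-117\right) = -2508 - -1586 = -2508 + 1586 = -922$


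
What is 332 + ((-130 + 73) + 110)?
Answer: 385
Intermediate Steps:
332 + ((-130 + 73) + 110) = 332 + (-57 + 110) = 332 + 53 = 385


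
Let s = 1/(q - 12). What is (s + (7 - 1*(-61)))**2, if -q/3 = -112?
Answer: 485453089/104976 ≈ 4624.4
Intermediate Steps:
q = 336 (q = -3*(-112) = 336)
s = 1/324 (s = 1/(336 - 12) = 1/324 ≈ 0.0030864)
(s + (7 - 1*(-61)))**2 = (1/324 + (7 - 1*(-61)))**2 = (1/324 + (7 + 61))**2 = (1/324 + 68)**2 = (22033/324)**2 = 485453089/104976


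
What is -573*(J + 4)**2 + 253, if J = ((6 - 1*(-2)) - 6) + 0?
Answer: -20375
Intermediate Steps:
J = 2 (J = ((6 + 2) - 6) + 0 = (8 - 6) + 0 = 2 + 0 = 2)
-573*(J + 4)**2 + 253 = -573*(2 + 4)**2 + 253 = -573*6**2 + 253 = -573*36 + 253 = -20628 + 253 = -20375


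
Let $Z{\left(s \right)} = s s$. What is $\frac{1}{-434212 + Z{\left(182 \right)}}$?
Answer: $- \frac{1}{401088} \approx -2.4932 \cdot 10^{-6}$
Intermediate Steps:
$Z{\left(s \right)} = s^{2}$
$\frac{1}{-434212 + Z{\left(182 \right)}} = \frac{1}{-434212 + 182^{2}} = \frac{1}{-434212 + 33124} = \frac{1}{-401088} = - \frac{1}{401088}$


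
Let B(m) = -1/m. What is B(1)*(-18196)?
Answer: 18196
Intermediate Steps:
B(1)*(-18196) = -1/1*(-18196) = -1*1*(-18196) = -1*(-18196) = 18196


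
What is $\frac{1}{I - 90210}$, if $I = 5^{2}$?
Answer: $- \frac{1}{90185} \approx -1.1088 \cdot 10^{-5}$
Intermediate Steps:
$I = 25$
$\frac{1}{I - 90210} = \frac{1}{25 - 90210} = \frac{1}{-90185} = - \frac{1}{90185}$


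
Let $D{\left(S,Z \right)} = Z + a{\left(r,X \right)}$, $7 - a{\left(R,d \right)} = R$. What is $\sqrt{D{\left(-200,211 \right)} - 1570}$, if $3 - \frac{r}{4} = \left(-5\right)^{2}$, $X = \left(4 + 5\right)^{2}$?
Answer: $4 i \sqrt{79} \approx 35.553 i$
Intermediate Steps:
$X = 81$ ($X = 9^{2} = 81$)
$r = -88$ ($r = 12 - 4 \left(-5\right)^{2} = 12 - 100 = -88$)
$a{\left(R,d \right)} = 7 - R$
$D{\left(S,Z \right)} = 95 + Z$ ($D{\left(S,Z \right)} = Z + \left(7 - -88\right) = Z + \left(7 + 88\right) = Z + 95 = 95 + Z$)
$\sqrt{D{\left(-200,211 \right)} - 1570} = \sqrt{\left(95 + 211\right) - 1570} = \sqrt{306 - 1570} = \sqrt{-1264} = 4 i \sqrt{79}$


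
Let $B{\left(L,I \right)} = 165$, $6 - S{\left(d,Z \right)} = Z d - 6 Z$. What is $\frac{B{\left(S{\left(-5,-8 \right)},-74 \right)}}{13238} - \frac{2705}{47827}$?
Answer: $- \frac{27917335}{633133826} \approx -0.044094$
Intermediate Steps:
$S{\left(d,Z \right)} = 6 + 6 Z - Z d$ ($S{\left(d,Z \right)} = 6 - \left(Z d - 6 Z\right) = 6 - \left(- 6 Z + Z d\right) = 6 + 6 Z - Z d$)
$\frac{B{\left(S{\left(-5,-8 \right)},-74 \right)}}{13238} - \frac{2705}{47827} = \frac{165}{13238} - \frac{2705}{47827} = - \frac{27917335}{633133826}$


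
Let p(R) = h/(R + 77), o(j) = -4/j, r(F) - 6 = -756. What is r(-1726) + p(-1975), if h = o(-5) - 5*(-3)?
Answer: -7117579/9490 ≈ -750.01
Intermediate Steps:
r(F) = -750 (r(F) = 6 - 756 = -750)
h = 79/5 (h = -4/(-5) - 5*(-3) = -4*(-1/5) + 15 = 4/5 + 15 = 79/5 ≈ 15.800)
p(R) = 79/(5*(77 + R)) (p(R) = 79/(5*(R + 77)) = 79/(5*(77 + R)))
r(-1726) + p(-1975) = -750 + 79/(5*(77 - 1975)) = -750 + (79/5)/(-1898) = -750 + (79/5)*(-1/1898) = -750 - 79/9490 = -7117579/9490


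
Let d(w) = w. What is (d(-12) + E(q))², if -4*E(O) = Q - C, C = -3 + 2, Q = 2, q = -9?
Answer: 2601/16 ≈ 162.56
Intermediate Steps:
C = -1
E(O) = -¾ (E(O) = -(2 - 1*(-1))/4 = -(2 + 1)/4 = -¼*3 = -¾)
(d(-12) + E(q))² = (-12 - ¾)² = (-51/4)² = 2601/16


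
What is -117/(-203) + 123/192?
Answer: 15811/12992 ≈ 1.2170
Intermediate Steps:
-117/(-203) + 123/192 = -117*(-1/203) + 123*(1/192) = 117/203 + 41/64 = 15811/12992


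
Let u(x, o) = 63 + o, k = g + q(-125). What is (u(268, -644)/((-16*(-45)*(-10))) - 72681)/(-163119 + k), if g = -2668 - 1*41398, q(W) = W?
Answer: 523302619/1492632000 ≈ 0.35059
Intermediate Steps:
g = -44066 (g = -2668 - 41398 = -44066)
k = -44191 (k = -44066 - 125 = -44191)
(u(268, -644)/((-16*(-45)*(-10))) - 72681)/(-163119 + k) = ((63 - 644)/((-16*(-45)*(-10))) - 72681)/(-163119 - 44191) = (-581/(720*(-10)) - 72681)/(-207310) = (-581/(-7200) - 72681)*(-1/207310) = (-581*(-1/7200) - 72681)*(-1/207310) = (581/7200 - 72681)*(-1/207310) = -523302619/7200*(-1/207310) = 523302619/1492632000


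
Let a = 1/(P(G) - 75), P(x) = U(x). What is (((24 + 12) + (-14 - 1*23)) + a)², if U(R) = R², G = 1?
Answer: 5625/5476 ≈ 1.0272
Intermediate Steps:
P(x) = x²
a = -1/74 (a = 1/(1² - 75) = 1/(1 - 75) = 1/(-74) = -1/74 ≈ -0.013514)
(((24 + 12) + (-14 - 1*23)) + a)² = (((24 + 12) + (-14 - 1*23)) - 1/74)² = ((36 + (-14 - 23)) - 1/74)² = ((36 - 37) - 1/74)² = (-1 - 1/74)² = (-75/74)² = 5625/5476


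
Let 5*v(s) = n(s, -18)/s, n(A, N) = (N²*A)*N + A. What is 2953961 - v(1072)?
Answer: 14775636/5 ≈ 2.9551e+6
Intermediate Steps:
n(A, N) = A + A*N³ (n(A, N) = (A*N²)*N + A = A*N³ + A = A + A*N³)
v(s) = -5831/5 (v(s) = ((s*(1 + (-18)³))/s)/5 = ((s*(1 - 5832))/s)/5 = ((s*(-5831))/s)/5 = ((-5831*s)/s)/5 = (⅕)*(-5831) = -5831/5)
2953961 - v(1072) = 2953961 - 1*(-5831/5) = 2953961 + 5831/5 = 14775636/5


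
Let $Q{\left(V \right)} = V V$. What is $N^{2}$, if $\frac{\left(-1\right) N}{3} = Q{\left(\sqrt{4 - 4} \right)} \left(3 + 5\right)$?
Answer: $0$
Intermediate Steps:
$Q{\left(V \right)} = V^{2}$
$N = 0$ ($N = - 3 \left(\sqrt{4 - 4}\right)^{2} \left(3 + 5\right) = - 3 \left(\sqrt{0}\right)^{2} \cdot 8 = - 3 \cdot 0^{2} \cdot 8 = - 3 \cdot 0 \cdot 8 = \left(-3\right) 0 = 0$)
$N^{2} = 0^{2} = 0$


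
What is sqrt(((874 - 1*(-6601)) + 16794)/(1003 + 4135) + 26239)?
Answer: sqrt(14138963462)/734 ≈ 162.00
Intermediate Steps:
sqrt(((874 - 1*(-6601)) + 16794)/(1003 + 4135) + 26239) = sqrt(((874 + 6601) + 16794)/5138 + 26239) = sqrt((7475 + 16794)*(1/5138) + 26239) = sqrt(24269*(1/5138) + 26239) = sqrt(3467/734 + 26239) = sqrt(19262893/734) = sqrt(14138963462)/734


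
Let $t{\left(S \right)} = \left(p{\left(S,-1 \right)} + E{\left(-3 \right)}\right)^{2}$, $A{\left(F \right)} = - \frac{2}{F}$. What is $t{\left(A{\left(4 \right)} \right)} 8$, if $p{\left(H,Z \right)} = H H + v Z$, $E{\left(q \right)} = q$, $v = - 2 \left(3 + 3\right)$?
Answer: $\frac{1369}{2} \approx 684.5$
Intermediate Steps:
$v = -12$ ($v = \left(-2\right) 6 = -12$)
$p{\left(H,Z \right)} = H^{2} - 12 Z$ ($p{\left(H,Z \right)} = H H - 12 Z = H^{2} - 12 Z$)
$t{\left(S \right)} = \left(9 + S^{2}\right)^{2}$ ($t{\left(S \right)} = \left(\left(S^{2} - -12\right) - 3\right)^{2} = \left(\left(S^{2} + 12\right) - 3\right)^{2} = \left(\left(12 + S^{2}\right) - 3\right)^{2} = \left(9 + S^{2}\right)^{2}$)
$t{\left(A{\left(4 \right)} \right)} 8 = \left(9 + \left(- \frac{2}{4}\right)^{2}\right)^{2} \cdot 8 = \left(9 + \left(\left(-2\right) \frac{1}{4}\right)^{2}\right)^{2} \cdot 8 = \left(9 + \left(- \frac{1}{2}\right)^{2}\right)^{2} \cdot 8 = \left(9 + \frac{1}{4}\right)^{2} \cdot 8 = \left(\frac{37}{4}\right)^{2} \cdot 8 = \frac{1369}{16} \cdot 8 = \frac{1369}{2}$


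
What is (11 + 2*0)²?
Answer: 121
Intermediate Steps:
(11 + 2*0)² = (11 + 0)² = 11² = 121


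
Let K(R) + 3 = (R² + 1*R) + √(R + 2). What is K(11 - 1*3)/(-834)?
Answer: -23/278 - √10/834 ≈ -0.086526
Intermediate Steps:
K(R) = -3 + R + R² + √(2 + R) (K(R) = -3 + ((R² + 1*R) + √(R + 2)) = -3 + ((R² + R) + √(2 + R)) = -3 + ((R + R²) + √(2 + R)) = -3 + (R + R² + √(2 + R)) = -3 + R + R² + √(2 + R))
K(11 - 1*3)/(-834) = (-3 + (11 - 1*3) + (11 - 1*3)² + √(2 + (11 - 1*3)))/(-834) = (-3 + (11 - 3) + (11 - 3)² + √(2 + (11 - 3)))*(-1/834) = (-3 + 8 + 8² + √(2 + 8))*(-1/834) = (-3 + 8 + 64 + √10)*(-1/834) = (69 + √10)*(-1/834) = -23/278 - √10/834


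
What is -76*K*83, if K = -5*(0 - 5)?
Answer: -157700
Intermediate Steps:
K = 25 (K = -5*(-5) = 25)
-76*K*83 = -76*25*83 = -1900*83 = -157700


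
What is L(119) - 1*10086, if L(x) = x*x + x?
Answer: 4194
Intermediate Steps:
L(x) = x + x² (L(x) = x² + x = x + x²)
L(119) - 1*10086 = 119*(1 + 119) - 1*10086 = 119*120 - 10086 = 14280 - 10086 = 4194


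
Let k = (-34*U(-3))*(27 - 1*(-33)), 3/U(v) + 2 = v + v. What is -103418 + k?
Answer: -102653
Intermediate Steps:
U(v) = 3/(-2 + 2*v) (U(v) = 3/(-2 + (v + v)) = 3/(-2 + 2*v))
k = 765 (k = (-51/(-1 - 3))*(27 - 1*(-33)) = (-51/(-4))*(27 + 33) = -51*(-1)/4*60 = -34*(-3/8)*60 = (51/4)*60 = 765)
-103418 + k = -103418 + 765 = -102653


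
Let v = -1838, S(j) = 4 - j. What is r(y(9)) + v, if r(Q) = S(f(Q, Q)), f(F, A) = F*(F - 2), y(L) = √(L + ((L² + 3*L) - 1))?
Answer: -1950 + 4*√29 ≈ -1928.5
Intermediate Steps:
y(L) = √(-1 + L² + 4*L) (y(L) = √(L + (-1 + L² + 3*L)) = √(-1 + L² + 4*L))
f(F, A) = F*(-2 + F)
r(Q) = 4 - Q*(-2 + Q)
r(y(9)) + v = (4 - √(-1 + 9² + 4*9)*(-2 + √(-1 + 9² + 4*9))) - 1838 = (4 - √(-1 + 81 + 36)*(-2 + √(-1 + 81 + 36))) - 1838 = (4 - √116*(-2 + √116)) - 1838 = (4 - 2*√29*(-2 + 2*√29)) - 1838 = -1834 - 2*√29*(-2 + 2*√29)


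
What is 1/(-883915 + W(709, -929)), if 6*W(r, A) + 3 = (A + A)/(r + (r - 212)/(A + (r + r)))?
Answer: -173599/153446922598 ≈ -1.1313e-6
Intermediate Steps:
W(r, A) = -½ + A/(3*(r + (-212 + r)/(A + 2*r))) (W(r, A) = -½ + ((A + A)/(r + (r - 212)/(A + (r + r))))/6 = -½ + ((2*A)/(r + (-212 + r)/(A + 2*r)))/6 = -½ + (2*A/(r + (-212 + r)/(A + 2*r)))/6 = -½ + A/(3*(r + (-212 + r)/(A + 2*r))))
1/(-883915 + W(709, -929)) = 1/(-883915 + (106 - 1*709² - ½*709 + (⅓)*(-929)² + (⅙)*(-929)*709)/(-212 + 709 + 2*709² - 929*709)) = 1/(-883915 + (106 - 1*502681 - 709/2 + (⅓)*863041 - 658661/6)/(-212 + 709 + 2*502681 - 658661)) = 1/(-883915 + (106 - 502681 - 709/2 + 863041/3 - 658661/6)/(-212 + 709 + 1005362 - 658661)) = 1/(-883915 - 325026/347198) = 1/(-883915 + (1/347198)*(-325026)) = 1/(-883915 - 162513/173599) = 1/(-153446922598/173599) = -173599/153446922598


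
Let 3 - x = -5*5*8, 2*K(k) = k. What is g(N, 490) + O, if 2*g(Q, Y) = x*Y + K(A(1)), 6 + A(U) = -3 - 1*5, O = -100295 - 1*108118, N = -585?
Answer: -317363/2 ≈ -1.5868e+5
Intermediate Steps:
O = -208413 (O = -100295 - 108118 = -208413)
A(U) = -14 (A(U) = -6 + (-3 - 1*5) = -6 + (-3 - 5) = -6 - 8 = -14)
K(k) = k/2
x = 203 (x = 3 - (-5*5)*8 = 3 - (-25)*8 = 3 - 1*(-200) = 3 + 200 = 203)
g(Q, Y) = -7/2 + 203*Y/2 (g(Q, Y) = (203*Y + (½)*(-14))/2 = (203*Y - 7)/2 = (-7 + 203*Y)/2 = -7/2 + 203*Y/2)
g(N, 490) + O = (-7/2 + (203/2)*490) - 208413 = (-7/2 + 49735) - 208413 = 99463/2 - 208413 = -317363/2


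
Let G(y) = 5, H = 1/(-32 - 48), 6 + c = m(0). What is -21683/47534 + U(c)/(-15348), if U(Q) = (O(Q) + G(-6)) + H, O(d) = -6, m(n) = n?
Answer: -4436567411/9727357760 ≈ -0.45609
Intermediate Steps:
c = -6 (c = -6 + 0 = -6)
H = -1/80 (H = 1/(-80) = -1/80 ≈ -0.012500)
U(Q) = -81/80 (U(Q) = (-6 + 5) - 1/80 = -1 - 1/80 = -81/80)
-21683/47534 + U(c)/(-15348) = -21683/47534 - 81/80/(-15348) = -21683*1/47534 - 81/80*(-1/15348) = -21683/47534 + 27/409280 = -4436567411/9727357760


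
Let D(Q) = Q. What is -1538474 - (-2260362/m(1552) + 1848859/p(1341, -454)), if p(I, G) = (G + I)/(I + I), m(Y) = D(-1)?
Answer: -8328207370/887 ≈ -9.3892e+6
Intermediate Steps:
m(Y) = -1
p(I, G) = (G + I)/(2*I) (p(I, G) = (G + I)/((2*I)) = (G + I)*(1/(2*I)) = (G + I)/(2*I))
-1538474 - (-2260362/m(1552) + 1848859/p(1341, -454)) = -1538474 - (-2260362/(-1) + 1848859/(((1/2)*(-454 + 1341)/1341))) = -1538474 - (-2260362*(-1) + 1848859/(((1/2)*(1/1341)*887))) = -1538474 - (2260362 + 1848859/(887/2682)) = -1538474 - (2260362 + 1848859*(2682/887)) = -1538474 - (2260362 + 4958639838/887) = -1538474 - 1*6963580932/887 = -1538474 - 6963580932/887 = -8328207370/887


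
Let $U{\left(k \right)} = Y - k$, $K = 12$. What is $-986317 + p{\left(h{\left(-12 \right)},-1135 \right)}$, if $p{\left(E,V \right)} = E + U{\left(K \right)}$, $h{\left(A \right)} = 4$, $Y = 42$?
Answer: $-986283$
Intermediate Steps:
$U{\left(k \right)} = 42 - k$
$p{\left(E,V \right)} = 30 + E$ ($p{\left(E,V \right)} = E + \left(42 - 12\right) = E + 30 = 30 + E$)
$-986317 + p{\left(h{\left(-12 \right)},-1135 \right)} = -986317 + \left(30 + 4\right) = -986317 + 34 = -986283$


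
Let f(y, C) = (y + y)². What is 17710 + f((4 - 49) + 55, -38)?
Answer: 18110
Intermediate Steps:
f(y, C) = 4*y² (f(y, C) = (2*y)² = 4*y²)
17710 + f((4 - 49) + 55, -38) = 17710 + 4*((4 - 49) + 55)² = 17710 + 4*(-45 + 55)² = 17710 + 4*10² = 17710 + 4*100 = 17710 + 400 = 18110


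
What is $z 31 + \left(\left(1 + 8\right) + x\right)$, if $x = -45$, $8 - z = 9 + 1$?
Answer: $-98$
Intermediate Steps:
$z = -2$ ($z = 8 - \left(9 + 1\right) = 8 - 10 = -2$)
$z 31 + \left(\left(1 + 8\right) + x\right) = \left(-2\right) 31 + \left(\left(1 + 8\right) - 45\right) = -62 + \left(9 - 45\right) = -62 - 36 = -98$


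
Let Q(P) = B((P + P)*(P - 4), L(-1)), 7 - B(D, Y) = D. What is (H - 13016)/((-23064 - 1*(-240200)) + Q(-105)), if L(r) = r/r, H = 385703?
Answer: 124229/64751 ≈ 1.9186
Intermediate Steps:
L(r) = 1
B(D, Y) = 7 - D
Q(P) = 7 - 2*P*(-4 + P) (Q(P) = 7 - (P + P)*(P - 4) = 7 - 2*P*(-4 + P))
(H - 13016)/((-23064 - 1*(-240200)) + Q(-105)) = (385703 - 13016)/((-23064 - 1*(-240200)) + (7 - 2*(-105)*(-4 - 105))) = 372687/((-23064 + 240200) + (7 - 2*(-105)*(-109))) = 372687/(217136 + (7 - 22890)) = 372687/(217136 - 22883) = 372687/194253 = 372687*(1/194253) = 124229/64751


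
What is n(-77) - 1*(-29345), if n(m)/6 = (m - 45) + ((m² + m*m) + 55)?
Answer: 100091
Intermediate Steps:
n(m) = 60 + 6*m + 12*m² (n(m) = 6*((m - 45) + ((m² + m*m) + 55)) = 6*((-45 + m) + ((m² + m²) + 55)) = 6*((-45 + m) + (2*m² + 55)) = 6*((-45 + m) + (55 + 2*m²)) = 6*(10 + m + 2*m²) = 60 + 6*m + 12*m²)
n(-77) - 1*(-29345) = (60 + 6*(-77) + 12*(-77)²) - 1*(-29345) = (60 - 462 + 12*5929) + 29345 = (60 - 462 + 71148) + 29345 = 70746 + 29345 = 100091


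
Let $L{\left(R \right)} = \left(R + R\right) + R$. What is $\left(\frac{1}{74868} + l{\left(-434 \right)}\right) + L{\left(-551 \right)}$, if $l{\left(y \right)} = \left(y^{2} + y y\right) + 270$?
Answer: $\frac{28100131573}{74868} \approx 3.7533 \cdot 10^{5}$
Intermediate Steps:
$l{\left(y \right)} = 270 + 2 y^{2}$ ($l{\left(y \right)} = \left(y^{2} + y^{2}\right) + 270 = 2 y^{2} + 270 = 270 + 2 y^{2}$)
$L{\left(R \right)} = 3 R$ ($L{\left(R \right)} = 2 R + R = 3 R$)
$\left(\frac{1}{74868} + l{\left(-434 \right)}\right) + L{\left(-551 \right)} = \left(\frac{1}{74868} + \left(270 + 2 \left(-434\right)^{2}\right)\right) + 3 \left(-551\right) = \left(\frac{1}{74868} + \left(270 + 2 \cdot 188356\right)\right) - 1653 = \left(\frac{1}{74868} + \left(270 + 376712\right)\right) - 1653 = \left(\frac{1}{74868} + 376982\right) - 1653 = \frac{28223888377}{74868} - 1653 = \frac{28100131573}{74868}$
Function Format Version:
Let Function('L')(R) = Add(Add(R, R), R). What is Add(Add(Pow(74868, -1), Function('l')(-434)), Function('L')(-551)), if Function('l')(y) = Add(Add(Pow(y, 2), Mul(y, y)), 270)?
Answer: Rational(28100131573, 74868) ≈ 3.7533e+5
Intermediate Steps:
Function('l')(y) = Add(270, Mul(2, Pow(y, 2))) (Function('l')(y) = Add(Add(Pow(y, 2), Pow(y, 2)), 270) = Add(Mul(2, Pow(y, 2)), 270) = Add(270, Mul(2, Pow(y, 2))))
Function('L')(R) = Mul(3, R) (Function('L')(R) = Add(Mul(2, R), R) = Mul(3, R))
Add(Add(Pow(74868, -1), Function('l')(-434)), Function('L')(-551)) = Add(Add(Pow(74868, -1), Add(270, Mul(2, Pow(-434, 2)))), Mul(3, -551)) = Add(Add(Rational(1, 74868), Add(270, Mul(2, 188356))), -1653) = Add(Add(Rational(1, 74868), Add(270, 376712)), -1653) = Add(Add(Rational(1, 74868), 376982), -1653) = Add(Rational(28223888377, 74868), -1653) = Rational(28100131573, 74868)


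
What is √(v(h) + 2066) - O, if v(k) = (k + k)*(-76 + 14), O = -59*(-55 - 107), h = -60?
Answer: -9558 + 7*√194 ≈ -9460.5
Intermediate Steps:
O = 9558 (O = -59*(-162) = 9558)
v(k) = -124*k (v(k) = (2*k)*(-62) = -124*k)
√(v(h) + 2066) - O = √(-124*(-60) + 2066) - 1*9558 = √(7440 + 2066) - 9558 = √9506 - 9558 = 7*√194 - 9558 = -9558 + 7*√194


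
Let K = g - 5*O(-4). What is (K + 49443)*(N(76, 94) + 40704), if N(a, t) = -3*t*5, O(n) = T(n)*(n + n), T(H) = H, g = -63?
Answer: 1934050680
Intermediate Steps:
O(n) = 2*n² (O(n) = n*(n + n) = n*(2*n) = 2*n²)
N(a, t) = -15*t
K = -223 (K = -63 - 10*(-4)² = -63 - 10*16 = -63 - 5*32 = -63 - 160 = -223)
(K + 49443)*(N(76, 94) + 40704) = (-223 + 49443)*(-15*94 + 40704) = 49220*(-1410 + 40704) = 49220*39294 = 1934050680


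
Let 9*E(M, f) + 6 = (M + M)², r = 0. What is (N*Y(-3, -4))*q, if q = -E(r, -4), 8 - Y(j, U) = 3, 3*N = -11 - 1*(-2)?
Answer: -10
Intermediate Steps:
N = -3 (N = (-11 - 1*(-2))/3 = (-11 + 2)/3 = (⅓)*(-9) = -3)
E(M, f) = -⅔ + 4*M²/9 (E(M, f) = -⅔ + (M + M)²/9 = -⅔ + (2*M)²/9 = -⅔ + (4*M²)/9 = -⅔ + 4*M²/9)
Y(j, U) = 5 (Y(j, U) = 8 - 1*3 = 8 - 3 = 5)
q = ⅔ (q = -(-⅔ + (4/9)*0²) = -(-⅔ + (4/9)*0) = -(-⅔ + 0) = -1*(-⅔) = ⅔ ≈ 0.66667)
(N*Y(-3, -4))*q = -3*5*(⅔) = -15*⅔ = -10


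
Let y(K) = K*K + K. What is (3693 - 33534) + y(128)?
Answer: -13329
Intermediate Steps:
y(K) = K + K² (y(K) = K² + K = K + K²)
(3693 - 33534) + y(128) = (3693 - 33534) + 128*(1 + 128) = -29841 + 128*129 = -29841 + 16512 = -13329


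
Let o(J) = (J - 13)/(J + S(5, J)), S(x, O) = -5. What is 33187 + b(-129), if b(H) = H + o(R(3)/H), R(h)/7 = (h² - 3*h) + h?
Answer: 3669721/111 ≈ 33061.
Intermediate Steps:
R(h) = -14*h + 7*h² (R(h) = 7*((h² - 3*h) + h) = 7*(h² - 2*h) = -14*h + 7*h²)
o(J) = (-13 + J)/(-5 + J) (o(J) = (J - 13)/(J - 5) = (-13 + J)/(-5 + J))
b(H) = H + (-13 + 21/H)/(-5 + 21/H) (b(H) = H + (-13 + (7*3*(-2 + 3))/H)/(-5 + (7*3*(-2 + 3))/H) = H + (-13 + (7*3*1)/H)/(-5 + (7*3*1)/H) = H + (-13 + 21/H)/(-5 + 21/H))
33187 + b(-129) = 33187 + (-21 - 8*(-129) + 5*(-129)²)/(-21 + 5*(-129)) = 33187 + (-21 + 1032 + 5*16641)/(-21 - 645) = 33187 + (-21 + 1032 + 83205)/(-666) = 33187 - 1/666*84216 = 33187 - 14036/111 = 3669721/111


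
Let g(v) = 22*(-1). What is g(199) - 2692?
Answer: -2714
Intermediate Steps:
g(v) = -22
g(199) - 2692 = -22 - 2692 = -2714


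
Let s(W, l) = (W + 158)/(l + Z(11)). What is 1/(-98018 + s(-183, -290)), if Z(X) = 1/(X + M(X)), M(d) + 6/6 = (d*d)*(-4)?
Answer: -137461/13473640448 ≈ -1.0202e-5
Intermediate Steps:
M(d) = -1 - 4*d² (M(d) = -1 + (d*d)*(-4) = -1 + d²*(-4) = -1 - 4*d²)
Z(X) = 1/(-1 + X - 4*X²) (Z(X) = 1/(X + (-1 - 4*X²)) = 1/(-1 + X - 4*X²))
s(W, l) = (158 + W)/(-1/474 + l) (s(W, l) = (W + 158)/(l - 1/(1 - 1*11 + 4*11²)) = (158 + W)/(l - 1/(1 - 11 + 4*121)) = (158 + W)/(l - 1/(1 - 11 + 484)) = (158 + W)/(l - 1/474) = (158 + W)/(-1/474 + l))
1/(-98018 + s(-183, -290)) = 1/(-98018 + 474*(158 - 183)/(-1 + 474*(-290))) = 1/(-98018 + 474*(-25)/(-1 - 137460)) = 1/(-98018 + 474*(-25)/(-137461)) = 1/(-98018 + 474*(-1/137461)*(-25)) = 1/(-98018 + 11850/137461) = 1/(-13473640448/137461) = -137461/13473640448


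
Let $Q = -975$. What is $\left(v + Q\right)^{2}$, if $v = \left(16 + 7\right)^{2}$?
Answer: $198916$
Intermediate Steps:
$v = 529$ ($v = 23^{2} = 529$)
$\left(v + Q\right)^{2} = \left(529 - 975\right)^{2} = \left(-446\right)^{2} = 198916$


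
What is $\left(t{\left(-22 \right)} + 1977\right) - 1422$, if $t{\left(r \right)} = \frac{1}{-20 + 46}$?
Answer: $\frac{14431}{26} \approx 555.04$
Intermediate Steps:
$t{\left(r \right)} = \frac{1}{26}$
$\left(t{\left(-22 \right)} + 1977\right) - 1422 = \left(\frac{1}{26} + 1977\right) - 1422 = \frac{51403}{26} - 1422 = \frac{14431}{26}$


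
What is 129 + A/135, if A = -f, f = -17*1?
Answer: 17432/135 ≈ 129.13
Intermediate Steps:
f = -17
A = 17 (A = -1*(-17) = 17)
129 + A/135 = 129 + 17/135 = 17432/135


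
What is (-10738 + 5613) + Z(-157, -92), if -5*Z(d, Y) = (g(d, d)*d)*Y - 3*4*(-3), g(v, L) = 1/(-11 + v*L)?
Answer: -316125081/61595 ≈ -5132.3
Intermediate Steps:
g(v, L) = 1/(-11 + L*v)
Z(d, Y) = -36/5 - Y*d/(5*(-11 + d**2)) (Z(d, Y) = -((d/(-11 + d*d))*Y - 3*4*(-3))/5 = -((d/(-11 + d**2))*Y - 12*(-3))/5 = -((d/(-11 + d**2))*Y + 36)/5 = -(Y*d/(-11 + d**2) + 36)/5 = -(36 + Y*d/(-11 + d**2))/5 = -36/5 - Y*d/(5*(-11 + d**2)))
(-10738 + 5613) + Z(-157, -92) = (-10738 + 5613) + (396 - 36*(-157)**2 - 1*(-92)*(-157))/(5*(-11 + (-157)**2)) = -5125 + (396 - 36*24649 - 14444)/(5*(-11 + 24649)) = -5125 + (1/5)*(396 - 887364 - 14444)/24638 = -5125 + (1/5)*(1/24638)*(-901412) = -5125 - 450706/61595 = -316125081/61595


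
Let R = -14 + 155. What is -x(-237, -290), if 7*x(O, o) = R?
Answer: -141/7 ≈ -20.143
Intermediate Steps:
R = 141
x(O, o) = 141/7 (x(O, o) = (1/7)*141 = 141/7)
-x(-237, -290) = -1*141/7 = -141/7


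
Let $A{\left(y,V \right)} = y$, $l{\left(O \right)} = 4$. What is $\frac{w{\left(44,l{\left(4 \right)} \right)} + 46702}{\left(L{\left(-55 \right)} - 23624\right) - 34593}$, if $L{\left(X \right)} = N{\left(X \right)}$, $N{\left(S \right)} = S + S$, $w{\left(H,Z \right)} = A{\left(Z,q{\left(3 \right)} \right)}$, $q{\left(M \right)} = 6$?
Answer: $- \frac{46706}{58327} \approx -0.80076$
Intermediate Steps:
$w{\left(H,Z \right)} = Z$
$N{\left(S \right)} = 2 S$
$L{\left(X \right)} = 2 X$
$\frac{w{\left(44,l{\left(4 \right)} \right)} + 46702}{\left(L{\left(-55 \right)} - 23624\right) - 34593} = \frac{4 + 46702}{\left(2 \left(-55\right) - 23624\right) - 34593} = \frac{46706}{\left(-110 - 23624\right) - 34593} = \frac{46706}{-23734 - 34593} = \frac{46706}{-58327} = 46706 \left(- \frac{1}{58327}\right) = - \frac{46706}{58327}$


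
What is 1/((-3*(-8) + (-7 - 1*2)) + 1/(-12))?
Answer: 12/179 ≈ 0.067039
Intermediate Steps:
1/((-3*(-8) + (-7 - 1*2)) + 1/(-12)) = 1/((24 + (-7 - 2)) - 1/12) = 1/((24 - 9) - 1/12) = 1/(15 - 1/12) = 1/(179/12) = 12/179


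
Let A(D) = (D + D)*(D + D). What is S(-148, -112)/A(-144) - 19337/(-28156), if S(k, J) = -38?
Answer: 200352275/291921408 ≈ 0.68632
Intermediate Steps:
A(D) = 4*D**2 (A(D) = (2*D)*(2*D) = 4*D**2)
S(-148, -112)/A(-144) - 19337/(-28156) = -38/(4*(-144)**2) - 19337/(-28156) = -38/(4*20736) - 19337*(-1/28156) = -38/82944 + 19337/28156 = -38*1/82944 + 19337/28156 = -19/41472 + 19337/28156 = 200352275/291921408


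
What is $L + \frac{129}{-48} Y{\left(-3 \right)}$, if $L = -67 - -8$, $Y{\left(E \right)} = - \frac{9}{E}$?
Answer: $- \frac{1073}{16} \approx -67.063$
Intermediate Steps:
$L = -59$ ($L = -67 + 8 = -59$)
$L + \frac{129}{-48} Y{\left(-3 \right)} = -59 + \frac{129}{-48} \left(- \frac{9}{-3}\right) = -59 + 129 \left(- \frac{1}{48}\right) \left(\left(-9\right) \left(- \frac{1}{3}\right)\right) = -59 - \frac{129}{16} = - \frac{1073}{16}$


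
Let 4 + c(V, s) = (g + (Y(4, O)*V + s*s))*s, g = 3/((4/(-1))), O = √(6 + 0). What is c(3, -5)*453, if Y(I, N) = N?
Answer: -226953/4 - 6795*√6 ≈ -73383.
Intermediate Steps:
O = √6 ≈ 2.4495
g = -¾ (g = 3/((4*(-1))) = 3/(-4) = 3*(-¼) = -¾ ≈ -0.75000)
c(V, s) = -4 + s*(-¾ + s² + V*√6) (c(V, s) = -4 + (-¾ + (√6*V + s*s))*s = -4 + (-¾ + (V*√6 + s²))*s = -4 + (-¾ + (s² + V*√6))*s = -4 + (-¾ + s² + V*√6)*s = -4 + s*(-¾ + s² + V*√6))
c(3, -5)*453 = (-4 + (-5)³ - ¾*(-5) + 3*(-5)*√6)*453 = (-4 - 125 + 15/4 - 15*√6)*453 = (-501/4 - 15*√6)*453 = -226953/4 - 6795*√6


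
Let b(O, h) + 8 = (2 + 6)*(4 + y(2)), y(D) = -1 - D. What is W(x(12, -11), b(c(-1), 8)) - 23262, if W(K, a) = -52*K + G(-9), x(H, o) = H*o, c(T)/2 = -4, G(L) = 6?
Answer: -16392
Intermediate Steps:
c(T) = -8 (c(T) = 2*(-4) = -8)
b(O, h) = 0 (b(O, h) = -8 + (2 + 6)*(4 + (-1 - 1*2)) = -8 + 8*(4 + (-1 - 2)) = -8 + 8*(4 - 3) = -8 + 8*1 = -8 + 8 = 0)
W(K, a) = 6 - 52*K (W(K, a) = -52*K + 6 = 6 - 52*K)
W(x(12, -11), b(c(-1), 8)) - 23262 = (6 - 624*(-11)) - 23262 = (6 - 52*(-132)) - 23262 = (6 + 6864) - 23262 = 6870 - 23262 = -16392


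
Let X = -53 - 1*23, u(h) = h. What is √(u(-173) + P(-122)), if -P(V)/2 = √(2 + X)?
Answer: √(-173 - 2*I*√74) ≈ 0.65322 - 13.169*I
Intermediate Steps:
X = -76 (X = -53 - 23 = -76)
P(V) = -2*I*√74 (P(V) = -2*√(2 - 76) = -2*I*√74)
√(u(-173) + P(-122)) = √(-173 - 2*I*√74)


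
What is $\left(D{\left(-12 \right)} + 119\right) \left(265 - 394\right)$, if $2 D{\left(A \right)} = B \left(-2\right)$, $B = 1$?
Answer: $-15222$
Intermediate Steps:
$D{\left(A \right)} = -1$ ($D{\left(A \right)} = \frac{1 \left(-2\right)}{2} = \frac{1}{2} \left(-2\right) = -1$)
$\left(D{\left(-12 \right)} + 119\right) \left(265 - 394\right) = \left(-1 + 119\right) \left(265 - 394\right) = 118 \left(-129\right) = -15222$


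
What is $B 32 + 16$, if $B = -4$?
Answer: $-112$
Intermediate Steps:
$B 32 + 16 = \left(-4\right) 32 + 16 = -128 + 16 = -112$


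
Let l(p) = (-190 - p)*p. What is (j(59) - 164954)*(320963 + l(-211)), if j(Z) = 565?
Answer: -52034378948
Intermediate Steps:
l(p) = p*(-190 - p)
(j(59) - 164954)*(320963 + l(-211)) = (565 - 164954)*(320963 - 1*(-211)*(190 - 211)) = -164389*(320963 - 1*(-211)*(-21)) = -164389*(320963 - 4431) = -164389*316532 = -52034378948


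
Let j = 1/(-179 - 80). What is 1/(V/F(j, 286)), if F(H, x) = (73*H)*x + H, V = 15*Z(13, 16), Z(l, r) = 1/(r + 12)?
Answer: -83516/555 ≈ -150.48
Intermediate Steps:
Z(l, r) = 1/(12 + r)
j = -1/259 (j = 1/(-259) = -1/259 ≈ -0.0038610)
V = 15/28 (V = 15/(12 + 16) = 15/28 ≈ 0.53571)
F(H, x) = H + 73*H*x (F(H, x) = 73*H*x + H = H + 73*H*x)
1/(V/F(j, 286)) = 1/(15/(28*((-(1 + 73*286)/259)))) = 1/(15/(28*((-(1 + 20878)/259)))) = 1/(15/(28*((-1/259*20879)))) = 1/(15/(28*(-20879/259))) = 1/((15/28)*(-259/20879)) = 1/(-555/83516) = -83516/555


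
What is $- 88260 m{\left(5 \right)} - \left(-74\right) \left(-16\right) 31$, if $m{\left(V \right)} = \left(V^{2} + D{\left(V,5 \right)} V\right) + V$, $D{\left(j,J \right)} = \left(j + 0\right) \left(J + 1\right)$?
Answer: $-15923504$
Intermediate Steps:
$D{\left(j,J \right)} = j \left(1 + J\right)$
$m{\left(V \right)} = V + 7 V^{2}$ ($m{\left(V \right)} = \left(V^{2} + V \left(1 + 5\right) V\right) + V = \left(V^{2} + V 6 V\right) + V = \left(V^{2} + 6 V V\right) + V = \left(V^{2} + 6 V^{2}\right) + V = 7 V^{2} + V = V + 7 V^{2}$)
$- 88260 m{\left(5 \right)} - \left(-74\right) \left(-16\right) 31 = - 88260 \cdot 5 \left(1 + 7 \cdot 5\right) - \left(-74\right) \left(-16\right) 31 = - 88260 \cdot 5 \left(1 + 35\right) - 1184 \cdot 31 = - 88260 \cdot 5 \cdot 36 - 36704 = \left(-88260\right) 180 - 36704 = -15886800 - 36704 = -15923504$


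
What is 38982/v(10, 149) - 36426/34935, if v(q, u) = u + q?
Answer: 150671604/617185 ≈ 244.13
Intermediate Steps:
v(q, u) = q + u
38982/v(10, 149) - 36426/34935 = 38982/(10 + 149) - 36426/34935 = 38982/159 - 36426*1/34935 = 38982*(1/159) - 12142/11645 = 12994/53 - 12142/11645 = 150671604/617185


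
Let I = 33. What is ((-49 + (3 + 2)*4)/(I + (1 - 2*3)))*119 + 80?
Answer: -173/4 ≈ -43.250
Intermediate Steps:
((-49 + (3 + 2)*4)/(I + (1 - 2*3)))*119 + 80 = ((-49 + (3 + 2)*4)/(33 + (1 - 2*3)))*119 + 80 = ((-49 + 5*4)/(33 + (1 - 6)))*119 + 80 = ((-49 + 20)/(33 - 5))*119 + 80 = -29/28*119 + 80 = -493/4 + 80 = -173/4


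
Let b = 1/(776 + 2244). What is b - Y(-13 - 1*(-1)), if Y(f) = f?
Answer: 36241/3020 ≈ 12.000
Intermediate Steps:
b = 1/3020 ≈ 0.00033113
b - Y(-13 - 1*(-1)) = 1/3020 - (-13 - 1*(-1)) = 1/3020 - (-13 + 1) = 1/3020 - 1*(-12) = 1/3020 + 12 = 36241/3020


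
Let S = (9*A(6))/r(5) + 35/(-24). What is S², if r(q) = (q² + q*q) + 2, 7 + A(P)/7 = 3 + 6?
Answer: 90601/97344 ≈ 0.93073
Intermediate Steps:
A(P) = 14 (A(P) = -49 + 7*(3 + 6) = -49 + 7*9 = -49 + 63 = 14)
r(q) = 2 + 2*q² (r(q) = (q² + q²) + 2 = 2*q² + 2 = 2 + 2*q²)
S = 301/312 (S = (9*14)/(2 + 2*5²) + 35/(-24) = 126/(2 + 2*25) + 35*(-1/24) = 126/(2 + 50) - 35/24 = 126/52 - 35/24 = 126*(1/52) - 35/24 = 63/26 - 35/24 = 301/312 ≈ 0.96474)
S² = (301/312)² = 90601/97344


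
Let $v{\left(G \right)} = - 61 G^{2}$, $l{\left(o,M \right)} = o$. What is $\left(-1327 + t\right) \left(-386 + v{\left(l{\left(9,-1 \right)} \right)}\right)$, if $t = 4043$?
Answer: $-14468132$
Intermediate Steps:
$\left(-1327 + t\right) \left(-386 + v{\left(l{\left(9,-1 \right)} \right)}\right) = \left(-1327 + 4043\right) \left(-386 - 61 \cdot 9^{2}\right) = 2716 \left(-386 - 4941\right) = 2716 \left(-5327\right) = -14468132$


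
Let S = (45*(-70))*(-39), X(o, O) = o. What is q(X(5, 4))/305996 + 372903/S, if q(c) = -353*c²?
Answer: 18837112523/6265268100 ≈ 3.0066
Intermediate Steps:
S = 122850 (S = -3150*(-39) = 122850)
q(X(5, 4))/305996 + 372903/S = -353*5²/305996 + 372903/122850 = -353*25*(1/305996) + 372903*(1/122850) = -8825*1/305996 + 124301/40950 = -8825/305996 + 124301/40950 = 18837112523/6265268100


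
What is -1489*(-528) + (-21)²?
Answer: 786633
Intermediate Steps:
-1489*(-528) + (-21)² = 786192 + 441 = 786633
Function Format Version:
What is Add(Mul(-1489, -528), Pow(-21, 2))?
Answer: 786633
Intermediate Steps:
Add(Mul(-1489, -528), Pow(-21, 2)) = Add(786192, 441) = 786633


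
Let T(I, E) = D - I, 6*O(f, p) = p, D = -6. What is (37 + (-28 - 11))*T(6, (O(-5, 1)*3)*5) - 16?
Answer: 8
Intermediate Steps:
O(f, p) = p/6
T(I, E) = -6 - I
(37 + (-28 - 11))*T(6, (O(-5, 1)*3)*5) - 16 = (37 + (-28 - 11))*(-6 - 1*6) - 16 = (37 - 39)*(-6 - 6) - 16 = -2*(-12) - 16 = 24 - 16 = 8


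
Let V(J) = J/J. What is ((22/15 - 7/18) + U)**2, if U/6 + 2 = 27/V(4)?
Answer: 184878409/8100 ≈ 22825.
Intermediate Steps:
V(J) = 1
U = 150 (U = -12 + 6*(27/1) = -12 + 6*(27*1) = -12 + 6*27 = -12 + 162 = 150)
((22/15 - 7/18) + U)**2 = ((22/15 - 7/18) + 150)**2 = (97/90 + 150)**2 = (13597/90)**2 = 184878409/8100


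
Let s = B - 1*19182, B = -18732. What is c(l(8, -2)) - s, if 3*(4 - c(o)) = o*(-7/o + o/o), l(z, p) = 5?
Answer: 113756/3 ≈ 37919.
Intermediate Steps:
s = -37914 (s = -18732 - 1*19182 = -18732 - 19182 = -37914)
c(o) = 4 - o*(1 - 7/o)/3 (c(o) = 4 - o*(-7/o + o/o)/3 = 4 - o*(-7/o + 1)/3 = 4 - o*(1 - 7/o)/3)
c(l(8, -2)) - s = (19/3 - 1/3*5) - 1*(-37914) = (19/3 - 5/3) + 37914 = 14/3 + 37914 = 113756/3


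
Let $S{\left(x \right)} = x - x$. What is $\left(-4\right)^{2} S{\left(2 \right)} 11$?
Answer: $0$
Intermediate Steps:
$S{\left(x \right)} = 0$
$\left(-4\right)^{2} S{\left(2 \right)} 11 = \left(-4\right)^{2} \cdot 0 \cdot 11 = 16 \cdot 0 \cdot 11 = 0 \cdot 11 = 0$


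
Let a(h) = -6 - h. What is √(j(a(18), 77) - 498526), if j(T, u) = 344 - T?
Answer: I*√498158 ≈ 705.8*I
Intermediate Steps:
√(j(a(18), 77) - 498526) = √((344 - (-6 - 1*18)) - 498526) = √((344 - (-6 - 18)) - 498526) = √((344 - 1*(-24)) - 498526) = √((344 + 24) - 498526) = √(368 - 498526) = √(-498158) = I*√498158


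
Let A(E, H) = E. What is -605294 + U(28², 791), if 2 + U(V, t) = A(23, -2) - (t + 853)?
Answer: -606917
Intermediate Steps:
U(V, t) = -832 - t (U(V, t) = -2 + (23 - (t + 853)) = -2 + (23 - (853 + t)) = -2 + (23 + (-853 - t)) = -2 + (-830 - t) = -832 - t)
-605294 + U(28², 791) = -605294 + (-832 - 1*791) = -605294 + (-832 - 791) = -605294 - 1623 = -606917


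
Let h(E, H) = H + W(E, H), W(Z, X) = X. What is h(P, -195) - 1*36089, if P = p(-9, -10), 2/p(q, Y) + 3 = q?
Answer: -36479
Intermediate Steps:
p(q, Y) = 2/(-3 + q)
P = -⅙ (P = 2/(-3 - 9) = 2/(-12) = 2*(-1/12) = -⅙ ≈ -0.16667)
h(E, H) = 2*H (h(E, H) = H + H = 2*H)
h(P, -195) - 1*36089 = 2*(-195) - 1*36089 = -390 - 36089 = -36479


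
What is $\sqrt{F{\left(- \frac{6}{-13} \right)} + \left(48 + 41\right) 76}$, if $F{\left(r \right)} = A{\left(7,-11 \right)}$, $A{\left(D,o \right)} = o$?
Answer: $\sqrt{6753} \approx 82.177$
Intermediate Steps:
$F{\left(r \right)} = -11$
$\sqrt{F{\left(- \frac{6}{-13} \right)} + \left(48 + 41\right) 76} = \sqrt{-11 + \left(48 + 41\right) 76} = \sqrt{-11 + 89 \cdot 76} = \sqrt{-11 + 6764} = \sqrt{6753}$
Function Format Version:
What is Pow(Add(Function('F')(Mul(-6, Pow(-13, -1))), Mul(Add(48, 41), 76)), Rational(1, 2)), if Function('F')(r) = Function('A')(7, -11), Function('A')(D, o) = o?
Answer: Pow(6753, Rational(1, 2)) ≈ 82.177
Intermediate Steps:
Function('F')(r) = -11
Pow(Add(Function('F')(Mul(-6, Pow(-13, -1))), Mul(Add(48, 41), 76)), Rational(1, 2)) = Pow(Add(-11, Mul(Add(48, 41), 76)), Rational(1, 2)) = Pow(Add(-11, Mul(89, 76)), Rational(1, 2)) = Pow(Add(-11, 6764), Rational(1, 2)) = Pow(6753, Rational(1, 2))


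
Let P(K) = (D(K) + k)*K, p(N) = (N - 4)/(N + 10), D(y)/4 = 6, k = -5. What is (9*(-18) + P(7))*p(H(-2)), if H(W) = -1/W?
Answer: 29/3 ≈ 9.6667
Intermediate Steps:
D(y) = 24 (D(y) = 4*6 = 24)
p(N) = (-4 + N)/(10 + N)
P(K) = 19*K (P(K) = (24 - 5)*K = 19*K)
(9*(-18) + P(7))*p(H(-2)) = (9*(-18) + 19*7)*((-4 - 1/(-2))/(10 - 1/(-2))) = (-162 + 133)*((-4 - 1*(-½))/(10 - 1*(-½))) = -29*(-4 + ½)/(10 + ½) = -29*(-7)/(21/2*2) = -58*(-7)/(21*2) = -29*(-⅓) = 29/3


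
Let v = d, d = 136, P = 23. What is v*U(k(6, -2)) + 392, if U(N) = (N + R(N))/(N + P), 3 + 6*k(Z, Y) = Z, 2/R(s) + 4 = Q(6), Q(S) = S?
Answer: 18832/47 ≈ 400.68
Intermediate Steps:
R(s) = 1 (R(s) = 2/(-4 + 6) = 2/2 = 2*(½) = 1)
k(Z, Y) = -½ + Z/6
v = 136
U(N) = (1 + N)/(23 + N) (U(N) = (N + 1)/(N + 23) = (1 + N)/(23 + N))
v*U(k(6, -2)) + 392 = 136*((1 + (-½ + (⅙)*6))/(23 + (-½ + (⅙)*6))) + 392 = 136*((1 + (-½ + 1))/(23 + (-½ + 1))) + 392 = 136*((1 + ½)/(23 + ½)) + 392 = 136*((3/2)/(47/2)) + 392 = 136*((2/47)*(3/2)) + 392 = 136*(3/47) + 392 = 408/47 + 392 = 18832/47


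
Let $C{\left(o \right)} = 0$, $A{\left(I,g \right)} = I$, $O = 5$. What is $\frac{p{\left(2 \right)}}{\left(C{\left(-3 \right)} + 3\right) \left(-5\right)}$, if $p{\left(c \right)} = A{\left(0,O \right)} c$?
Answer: $0$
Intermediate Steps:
$p{\left(c \right)} = 0$ ($p{\left(c \right)} = 0 c = 0$)
$\frac{p{\left(2 \right)}}{\left(C{\left(-3 \right)} + 3\right) \left(-5\right)} = \frac{1}{\left(0 + 3\right) \left(-5\right)} 0 = \frac{1}{3 \left(-5\right)} 0 = \frac{1}{-15} \cdot 0 = \left(- \frac{1}{15}\right) 0 = 0$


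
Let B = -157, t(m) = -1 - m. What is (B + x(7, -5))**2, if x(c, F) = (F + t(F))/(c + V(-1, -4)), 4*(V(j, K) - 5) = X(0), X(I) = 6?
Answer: 17986081/729 ≈ 24672.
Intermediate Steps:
V(j, K) = 13/2 (V(j, K) = 5 + (1/4)*6 = 5 + 3/2 = 13/2)
x(c, F) = -1/(13/2 + c) (x(c, F) = (F + (-1 - F))/(c + 13/2) = -1/(13/2 + c))
(B + x(7, -5))**2 = (-157 - 2/(13 + 2*7))**2 = (-157 - 2/(13 + 14))**2 = (-157 - 2/27)**2 = (-4241/27)**2 = 17986081/729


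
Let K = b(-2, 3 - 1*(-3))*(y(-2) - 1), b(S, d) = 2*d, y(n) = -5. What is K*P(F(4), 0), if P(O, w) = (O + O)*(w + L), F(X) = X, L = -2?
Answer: 1152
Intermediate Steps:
P(O, w) = 2*O*(-2 + w) (P(O, w) = (O + O)*(w - 2) = (2*O)*(-2 + w) = 2*O*(-2 + w))
K = -72 (K = (2*(3 - 1*(-3)))*(-5 - 1) = (2*(3 + 3))*(-6) = (2*6)*(-6) = 12*(-6) = -72)
K*P(F(4), 0) = -144*4*(-2 + 0) = -144*4*(-2) = -72*(-16) = 1152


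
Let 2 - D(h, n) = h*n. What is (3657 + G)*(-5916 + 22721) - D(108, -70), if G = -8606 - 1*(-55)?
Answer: -82251232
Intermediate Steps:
D(h, n) = 2 - h*n
G = -8551 (G = -8606 + 55 = -8551)
(3657 + G)*(-5916 + 22721) - D(108, -70) = (3657 - 8551)*(-5916 + 22721) - (2 - 1*108*(-70)) = -4894*16805 - (2 + 7560) = -82243670 - 1*7562 = -82243670 - 7562 = -82251232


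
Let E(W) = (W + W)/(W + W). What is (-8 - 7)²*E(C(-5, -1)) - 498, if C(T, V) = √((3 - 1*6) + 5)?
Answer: -273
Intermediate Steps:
C(T, V) = √2 (C(T, V) = √((3 - 6) + 5) = √(-3 + 5) = √2)
E(W) = 1 (E(W) = (2*W)/((2*W)) = (2*W)*(1/(2*W)) = 1)
(-8 - 7)²*E(C(-5, -1)) - 498 = (-8 - 7)²*1 - 498 = (-15)²*1 - 498 = 225*1 - 498 = 225 - 498 = -273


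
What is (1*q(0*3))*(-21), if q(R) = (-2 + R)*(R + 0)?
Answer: 0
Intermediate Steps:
q(R) = R*(-2 + R) (q(R) = (-2 + R)*R = R*(-2 + R))
(1*q(0*3))*(-21) = (1*((0*3)*(-2 + 0*3)))*(-21) = (1*(0*(-2 + 0)))*(-21) = (1*(0*(-2)))*(-21) = (1*0)*(-21) = 0*(-21) = 0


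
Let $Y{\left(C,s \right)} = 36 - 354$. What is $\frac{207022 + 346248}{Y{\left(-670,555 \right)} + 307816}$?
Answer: $\frac{276635}{153749} \approx 1.7993$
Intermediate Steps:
$Y{\left(C,s \right)} = -318$
$\frac{207022 + 346248}{Y{\left(-670,555 \right)} + 307816} = \frac{207022 + 346248}{-318 + 307816} = \frac{553270}{307498} = 553270 \cdot \frac{1}{307498} = \frac{276635}{153749}$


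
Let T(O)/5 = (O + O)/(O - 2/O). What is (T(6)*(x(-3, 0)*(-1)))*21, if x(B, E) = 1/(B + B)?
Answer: 630/17 ≈ 37.059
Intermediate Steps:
x(B, E) = 1/(2*B)
T(O) = 10*O/(O - 2/O) (T(O) = 5*((O + O)/(O - 2/O)) = 5*((2*O)/(O - 2/O)) = 5*(2*O/(O - 2/O)) = 10*O/(O - 2/O))
(T(6)*(x(-3, 0)*(-1)))*21 = ((10*6²/(-2 + 6²))*(((½)/(-3))*(-1)))*21 = ((10*36/(-2 + 36))*(((½)*(-⅓))*(-1)))*21 = ((10*36/34)*(-⅙*(-1)))*21 = ((10*36*(1/34))*(⅙))*21 = ((180/17)*(⅙))*21 = (30/17)*21 = 630/17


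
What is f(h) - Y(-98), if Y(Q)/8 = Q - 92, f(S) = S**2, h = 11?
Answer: 1641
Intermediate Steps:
Y(Q) = -736 + 8*Q (Y(Q) = 8*(Q - 92) = 8*(-92 + Q) = -736 + 8*Q)
f(h) - Y(-98) = 11**2 - (-736 + 8*(-98)) = 121 - (-736 - 784) = 121 - 1*(-1520) = 121 + 1520 = 1641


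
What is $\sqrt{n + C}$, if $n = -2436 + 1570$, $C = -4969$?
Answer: $i \sqrt{5835} \approx 76.387 i$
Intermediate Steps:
$n = -866$
$\sqrt{n + C} = \sqrt{-866 - 4969} = \sqrt{-5835} = i \sqrt{5835}$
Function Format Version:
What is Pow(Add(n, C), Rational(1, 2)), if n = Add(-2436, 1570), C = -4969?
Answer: Mul(I, Pow(5835, Rational(1, 2))) ≈ Mul(76.387, I)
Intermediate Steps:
n = -866
Pow(Add(n, C), Rational(1, 2)) = Pow(Add(-866, -4969), Rational(1, 2)) = Pow(-5835, Rational(1, 2)) = Mul(I, Pow(5835, Rational(1, 2)))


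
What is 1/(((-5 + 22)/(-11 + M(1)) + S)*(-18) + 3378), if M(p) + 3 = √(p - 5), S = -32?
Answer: 66257/263399559 - 17*I/87799853 ≈ 0.00025155 - 1.9362e-7*I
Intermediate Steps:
M(p) = -3 + √(-5 + p) (M(p) = -3 + √(p - 5) = -3 + √(-5 + p))
1/(((-5 + 22)/(-11 + M(1)) + S)*(-18) + 3378) = 1/(((-5 + 22)/(-11 + (-3 + √(-5 + 1))) - 32)*(-18) + 3378) = 1/((17/(-11 + (-3 + √(-4))) - 32)*(-18) + 3378) = 1/((17/(-11 + (-3 + 2*I)) - 32)*(-18) + 3378) = 1/((17/(-14 + 2*I) - 32)*(-18) + 3378) = 1/((17*((-14 - 2*I)/200) - 32)*(-18) + 3378) = 1/((17*(-14 - 2*I)/200 - 32)*(-18) + 3378) = 1/((-32 + 17*(-14 - 2*I)/200)*(-18) + 3378) = 1/((576 - 153*(-14 - 2*I)/100) + 3378) = 1/(3954 - 153*(-14 - 2*I)/100)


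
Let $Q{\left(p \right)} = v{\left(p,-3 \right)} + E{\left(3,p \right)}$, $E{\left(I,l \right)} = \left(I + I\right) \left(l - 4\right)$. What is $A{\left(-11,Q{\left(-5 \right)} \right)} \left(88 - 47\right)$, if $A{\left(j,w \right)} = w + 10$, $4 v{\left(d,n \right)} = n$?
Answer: $- \frac{7339}{4} \approx -1834.8$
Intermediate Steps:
$v{\left(d,n \right)} = \frac{n}{4}$
$E{\left(I,l \right)} = 2 I \left(-4 + l\right)$
$Q{\left(p \right)} = - \frac{99}{4} + 6 p$ ($Q{\left(p \right)} = \frac{1}{4} \left(-3\right) + 2 \cdot 3 \left(-4 + p\right) = - \frac{3}{4} + \left(-24 + 6 p\right) = - \frac{99}{4} + 6 p$)
$A{\left(j,w \right)} = 10 + w$
$A{\left(-11,Q{\left(-5 \right)} \right)} \left(88 - 47\right) = \left(10 + \left(- \frac{99}{4} + 6 \left(-5\right)\right)\right) \left(88 - 47\right) = \left(10 - \frac{219}{4}\right) 41 = \left(- \frac{179}{4}\right) 41 = - \frac{7339}{4}$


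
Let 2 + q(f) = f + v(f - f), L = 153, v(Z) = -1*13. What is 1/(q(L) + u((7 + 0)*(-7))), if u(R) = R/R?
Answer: 1/139 ≈ 0.0071942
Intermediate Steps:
v(Z) = -13
q(f) = -15 + f (q(f) = -2 + (f - 13) = -2 + (-13 + f) = -15 + f)
u(R) = 1
1/(q(L) + u((7 + 0)*(-7))) = 1/((-15 + 153) + 1) = 1/(138 + 1) = 1/139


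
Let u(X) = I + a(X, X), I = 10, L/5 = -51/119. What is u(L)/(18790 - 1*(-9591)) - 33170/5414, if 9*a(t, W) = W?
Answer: -9884121650/1613374707 ≈ -6.1264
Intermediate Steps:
L = -15/7 (L = 5*(-51/119) = 5*(-51*1/119) = 5*(-3/7) = -15/7 ≈ -2.1429)
a(t, W) = W/9
u(X) = 10 + X/9
u(L)/(18790 - 1*(-9591)) - 33170/5414 = (10 + (⅑)*(-15/7))/(18790 - 1*(-9591)) - 33170/5414 = (10 - 5/21)/(18790 + 9591) - 33170*1/5414 = (205/21)/28381 - 16585/2707 = (205/21)*(1/28381) - 16585/2707 = 205/596001 - 16585/2707 = -9884121650/1613374707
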